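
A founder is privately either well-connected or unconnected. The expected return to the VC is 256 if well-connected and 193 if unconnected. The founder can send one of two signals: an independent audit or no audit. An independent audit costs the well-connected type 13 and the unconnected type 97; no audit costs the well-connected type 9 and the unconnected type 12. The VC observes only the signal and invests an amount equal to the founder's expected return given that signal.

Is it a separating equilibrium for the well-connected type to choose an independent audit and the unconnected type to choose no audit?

If types separate, audit earns payment 256 and no audit earns 193.
Well-connected: audit gives 256 − 13 = 243; no audit gives 193 − 9 = 184. No deviation. ✓
Unconnected: no audit gives 193 − 12 = 181; audit gives 256 − 97 = 159. No deviation. ✓
Both incentive constraints hold.

Yes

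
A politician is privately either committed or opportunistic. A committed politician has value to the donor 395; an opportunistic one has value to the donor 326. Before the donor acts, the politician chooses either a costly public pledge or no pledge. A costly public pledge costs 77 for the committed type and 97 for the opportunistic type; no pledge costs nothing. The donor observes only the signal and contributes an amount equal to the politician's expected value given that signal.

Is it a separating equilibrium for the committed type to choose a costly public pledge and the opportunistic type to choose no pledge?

No

Under separation the donor infers type exactly: pledge → committed (pays 395), no pledge → opportunistic (pays 326).
Committed: pledge gives 395 − 77 = 318; no pledge gives 326 − 0 = 326. Would deviate. ✗
Opportunistic: no pledge gives 326 − 0 = 326; pledge gives 395 − 97 = 298. No deviation. ✓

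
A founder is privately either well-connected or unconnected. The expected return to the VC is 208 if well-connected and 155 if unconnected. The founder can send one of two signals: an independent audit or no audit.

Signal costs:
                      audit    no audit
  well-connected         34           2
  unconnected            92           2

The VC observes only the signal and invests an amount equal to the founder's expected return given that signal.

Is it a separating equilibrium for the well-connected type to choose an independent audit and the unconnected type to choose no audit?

Under separation the VC infers type exactly: audit → well-connected (pays 208), no audit → unconnected (pays 155).
Well-connected: audit gives 208 − 34 = 174; no audit gives 155 − 2 = 153. No deviation. ✓
Unconnected: no audit gives 155 − 2 = 153; audit gives 208 − 92 = 116. No deviation. ✓
Both incentive constraints hold.

Yes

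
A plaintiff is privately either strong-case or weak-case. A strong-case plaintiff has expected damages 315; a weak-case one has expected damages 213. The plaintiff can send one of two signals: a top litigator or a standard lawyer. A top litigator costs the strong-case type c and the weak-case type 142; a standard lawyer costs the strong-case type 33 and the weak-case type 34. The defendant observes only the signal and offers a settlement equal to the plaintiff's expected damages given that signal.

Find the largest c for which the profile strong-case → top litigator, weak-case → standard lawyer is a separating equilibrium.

135

Under separation: top litigator → strong-case (pays 315); standard lawyer → weak-case (pays 213).
Weak-case: 213 − 34 = 179 ≥ 315 − 142 = 173. Holds regardless of c. ✓
Strong-case: 315 − c ≥ 213 − 33, so c ≤ 315 − 180 = 135.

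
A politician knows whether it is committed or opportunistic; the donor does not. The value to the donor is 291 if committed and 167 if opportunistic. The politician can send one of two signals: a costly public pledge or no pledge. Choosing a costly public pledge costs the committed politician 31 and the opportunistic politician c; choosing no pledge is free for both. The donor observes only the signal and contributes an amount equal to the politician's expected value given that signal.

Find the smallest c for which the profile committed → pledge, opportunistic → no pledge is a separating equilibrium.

Under separation: pledge → committed (pays 291); no pledge → opportunistic (pays 167).
Committed: 291 − 31 = 260 ≥ 167 − 0 = 167. Holds regardless of c. ✓
Opportunistic: 167 − 0 ≥ 291 − c, so c ≥ 291 − 167 = 124.

124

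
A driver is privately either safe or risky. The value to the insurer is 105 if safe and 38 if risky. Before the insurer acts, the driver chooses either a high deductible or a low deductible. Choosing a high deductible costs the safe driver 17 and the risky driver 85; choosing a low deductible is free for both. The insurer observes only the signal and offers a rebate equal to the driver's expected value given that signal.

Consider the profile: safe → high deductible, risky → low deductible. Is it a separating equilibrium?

If types separate, high deductible earns payment 105 and low deductible earns 38.
Safe: high deductible gives 105 − 17 = 88; low deductible gives 38 − 0 = 38. No deviation. ✓
Risky: low deductible gives 38 − 0 = 38; high deductible gives 105 − 85 = 20. No deviation. ✓
Both incentive constraints hold.

Yes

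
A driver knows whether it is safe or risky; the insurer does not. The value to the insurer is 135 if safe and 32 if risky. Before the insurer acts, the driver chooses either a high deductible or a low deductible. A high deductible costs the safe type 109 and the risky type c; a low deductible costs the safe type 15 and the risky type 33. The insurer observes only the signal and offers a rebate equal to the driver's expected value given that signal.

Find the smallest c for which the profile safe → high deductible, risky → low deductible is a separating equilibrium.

Under separation: high deductible → safe (pays 135); low deductible → risky (pays 32).
Safe: 135 − 109 = 26 ≥ 32 − 15 = 17. Holds regardless of c. ✓
Risky: 32 − 33 ≥ 135 − c, so c ≥ 135 − -1 = 136.

136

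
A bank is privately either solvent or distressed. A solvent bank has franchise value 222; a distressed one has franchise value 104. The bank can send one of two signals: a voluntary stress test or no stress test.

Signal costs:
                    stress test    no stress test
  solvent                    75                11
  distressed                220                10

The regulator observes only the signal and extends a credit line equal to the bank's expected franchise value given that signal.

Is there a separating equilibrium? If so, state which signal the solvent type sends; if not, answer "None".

Try solvent → stress test, distressed → no stress test:
  If types separate, stress test earns payment 222 and no stress test earns 104.
  Solvent: stress test gives 222 − 75 = 147; no stress test gives 104 − 11 = 93. No deviation. ✓
  Distressed: no stress test gives 104 − 10 = 94; stress test gives 222 − 220 = 2. No deviation. ✓
Both hold — the solvent type sends stress test.

stress test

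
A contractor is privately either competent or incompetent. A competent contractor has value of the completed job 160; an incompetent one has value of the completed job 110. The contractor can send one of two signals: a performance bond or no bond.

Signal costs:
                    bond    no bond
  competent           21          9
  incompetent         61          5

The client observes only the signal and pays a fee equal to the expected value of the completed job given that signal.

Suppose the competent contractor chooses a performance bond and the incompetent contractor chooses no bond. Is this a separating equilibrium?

Yes

If types separate, bond earns payment 160 and no bond earns 110.
Competent: bond gives 160 − 21 = 139; no bond gives 110 − 9 = 101. No deviation. ✓
Incompetent: no bond gives 110 − 5 = 105; bond gives 160 − 61 = 99. No deviation. ✓
Neither type gains from mimicking the other.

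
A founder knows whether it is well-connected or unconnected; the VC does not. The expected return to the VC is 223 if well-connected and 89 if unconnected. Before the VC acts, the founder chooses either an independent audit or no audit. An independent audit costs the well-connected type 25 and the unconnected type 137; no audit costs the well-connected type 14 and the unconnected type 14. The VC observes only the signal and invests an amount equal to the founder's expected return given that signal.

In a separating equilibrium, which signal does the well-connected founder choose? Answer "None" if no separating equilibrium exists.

Try well-connected → audit, unconnected → no audit:
  Under separation the VC infers type exactly: audit → well-connected (pays 223), no audit → unconnected (pays 89).
  Well-connected: audit gives 223 − 25 = 198; no audit gives 89 − 14 = 75. No deviation. ✓
  Unconnected: no audit gives 89 − 14 = 75; audit gives 223 − 137 = 86. Would deviate. ✗
Try well-connected → no audit, unconnected → audit:
  Under separation the VC infers type exactly: no audit → well-connected (pays 223), audit → unconnected (pays 89).
  Well-connected: no audit gives 223 − 14 = 209; audit gives 89 − 25 = 64. No deviation. ✓
  Unconnected: audit gives 89 − 137 = -48; no audit gives 223 − 14 = 209. Would deviate. ✗
Neither assignment is incentive-compatible.

None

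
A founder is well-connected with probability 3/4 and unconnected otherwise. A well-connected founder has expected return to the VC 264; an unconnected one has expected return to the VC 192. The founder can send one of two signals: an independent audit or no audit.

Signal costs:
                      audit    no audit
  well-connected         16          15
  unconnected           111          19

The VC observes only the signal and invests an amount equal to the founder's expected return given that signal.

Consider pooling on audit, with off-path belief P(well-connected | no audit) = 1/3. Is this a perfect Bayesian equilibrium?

On the equilibrium path (audit) the VC holds the prior 3/4 and pays 3/4·264 + 1/4·192 = 246. Off-path (no audit) belief 1/3 gives 1/3·264 + 2/3·192 = 216.
Well-connected: audit gives 246 − 16 = 230; no audit gives 216 − 15 = 201. Stays. ✓
Unconnected: audit gives 246 − 111 = 135; no audit gives 216 − 19 = 197. Deviates. ✗

No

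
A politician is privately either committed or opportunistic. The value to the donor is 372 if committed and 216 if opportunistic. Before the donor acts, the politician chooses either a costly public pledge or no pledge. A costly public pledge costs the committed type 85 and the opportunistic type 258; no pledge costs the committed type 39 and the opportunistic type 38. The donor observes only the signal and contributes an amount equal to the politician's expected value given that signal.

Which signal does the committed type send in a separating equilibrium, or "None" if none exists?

pledge

Try committed → pledge, opportunistic → no pledge:
  If types separate, pledge earns payment 372 and no pledge earns 216.
  Committed: pledge gives 372 − 85 = 287; no pledge gives 216 − 39 = 177. No deviation. ✓
  Opportunistic: no pledge gives 216 − 38 = 178; pledge gives 372 − 258 = 114. No deviation. ✓
Both hold — the committed type sends pledge.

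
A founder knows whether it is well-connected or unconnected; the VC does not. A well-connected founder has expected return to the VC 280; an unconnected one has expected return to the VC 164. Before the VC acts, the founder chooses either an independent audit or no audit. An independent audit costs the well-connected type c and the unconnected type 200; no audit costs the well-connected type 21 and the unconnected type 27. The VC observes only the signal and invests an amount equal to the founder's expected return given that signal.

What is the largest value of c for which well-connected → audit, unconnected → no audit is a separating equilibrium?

137

Under separation: audit → well-connected (pays 280); no audit → unconnected (pays 164).
Unconnected: 164 − 27 = 137 ≥ 280 − 200 = 80. Holds regardless of c. ✓
Well-connected: 280 − c ≥ 164 − 21, so c ≤ 280 − 143 = 137.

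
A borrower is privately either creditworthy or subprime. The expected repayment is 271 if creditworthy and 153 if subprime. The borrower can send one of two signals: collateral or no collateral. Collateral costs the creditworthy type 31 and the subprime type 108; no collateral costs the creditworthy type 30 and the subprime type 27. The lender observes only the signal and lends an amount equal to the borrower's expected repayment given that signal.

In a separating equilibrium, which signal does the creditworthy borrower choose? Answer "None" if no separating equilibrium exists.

None

Try creditworthy → collateral, subprime → no collateral:
  If types separate, collateral earns payment 271 and no collateral earns 153.
  Creditworthy: collateral gives 271 − 31 = 240; no collateral gives 153 − 30 = 123. No deviation. ✓
  Subprime: no collateral gives 153 − 27 = 126; collateral gives 271 − 108 = 163. Would deviate. ✗
Try creditworthy → no collateral, subprime → collateral:
  If types separate, no collateral earns payment 271 and collateral earns 153.
  Creditworthy: no collateral gives 271 − 30 = 241; collateral gives 153 − 31 = 122. No deviation. ✓
  Subprime: collateral gives 153 − 108 = 45; no collateral gives 271 − 27 = 244. Would deviate. ✗
Neither assignment is incentive-compatible.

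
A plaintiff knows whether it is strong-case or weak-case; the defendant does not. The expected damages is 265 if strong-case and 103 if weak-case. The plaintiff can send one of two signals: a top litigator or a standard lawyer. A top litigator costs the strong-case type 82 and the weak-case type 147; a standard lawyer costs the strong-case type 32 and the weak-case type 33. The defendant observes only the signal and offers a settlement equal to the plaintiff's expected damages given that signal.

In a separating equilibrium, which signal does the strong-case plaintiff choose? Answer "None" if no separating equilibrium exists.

Try strong-case → top litigator, weak-case → standard lawyer:
  Under separation the defendant infers type exactly: top litigator → strong-case (pays 265), standard lawyer → weak-case (pays 103).
  Strong-case: top litigator gives 265 − 82 = 183; standard lawyer gives 103 − 32 = 71. No deviation. ✓
  Weak-case: standard lawyer gives 103 − 33 = 70; top litigator gives 265 − 147 = 118. Would deviate. ✗
Try strong-case → standard lawyer, weak-case → top litigator:
  Under separation the defendant infers type exactly: standard lawyer → strong-case (pays 265), top litigator → weak-case (pays 103).
  Strong-case: standard lawyer gives 265 − 32 = 233; top litigator gives 103 − 82 = 21. No deviation. ✓
  Weak-case: top litigator gives 103 − 147 = -44; standard lawyer gives 265 − 33 = 232. Would deviate. ✗
Neither assignment is incentive-compatible.

None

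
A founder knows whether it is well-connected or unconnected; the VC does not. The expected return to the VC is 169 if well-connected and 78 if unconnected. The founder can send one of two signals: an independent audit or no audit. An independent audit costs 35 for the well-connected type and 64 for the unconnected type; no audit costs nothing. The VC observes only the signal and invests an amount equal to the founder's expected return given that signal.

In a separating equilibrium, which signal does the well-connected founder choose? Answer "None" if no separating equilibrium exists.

Try well-connected → audit, unconnected → no audit:
  Under separation the VC infers type exactly: audit → well-connected (pays 169), no audit → unconnected (pays 78).
  Well-connected: audit gives 169 − 35 = 134; no audit gives 78 − 0 = 78. No deviation. ✓
  Unconnected: no audit gives 78 − 0 = 78; audit gives 169 − 64 = 105. Would deviate. ✗
Try well-connected → no audit, unconnected → audit:
  Under separation the VC infers type exactly: no audit → well-connected (pays 169), audit → unconnected (pays 78).
  Well-connected: no audit gives 169 − 0 = 169; audit gives 78 − 35 = 43. No deviation. ✓
  Unconnected: audit gives 78 − 64 = 14; no audit gives 169 − 0 = 169. Would deviate. ✗
Neither assignment is incentive-compatible.

None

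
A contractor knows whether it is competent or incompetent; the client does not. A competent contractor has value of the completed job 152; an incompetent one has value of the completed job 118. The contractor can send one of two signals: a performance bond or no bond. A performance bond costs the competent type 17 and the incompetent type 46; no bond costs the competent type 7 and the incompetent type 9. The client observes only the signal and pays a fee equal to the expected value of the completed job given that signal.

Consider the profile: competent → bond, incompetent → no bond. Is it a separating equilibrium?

Yes

If types separate, bond earns payment 152 and no bond earns 118.
Competent: bond gives 152 − 17 = 135; no bond gives 118 − 7 = 111. No deviation. ✓
Incompetent: no bond gives 118 − 9 = 109; bond gives 152 − 46 = 106. No deviation. ✓
Neither type gains from mimicking the other.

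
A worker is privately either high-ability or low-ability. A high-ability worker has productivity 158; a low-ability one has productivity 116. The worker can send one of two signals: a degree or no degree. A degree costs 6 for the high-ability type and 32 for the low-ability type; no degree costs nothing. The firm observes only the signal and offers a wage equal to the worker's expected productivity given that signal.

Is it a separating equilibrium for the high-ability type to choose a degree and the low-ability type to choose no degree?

No

Under separation the firm infers type exactly: degree → high-ability (pays 158), no degree → low-ability (pays 116).
High-ability: degree gives 158 − 6 = 152; no degree gives 116 − 0 = 116. No deviation. ✓
Low-ability: no degree gives 116 − 0 = 116; degree gives 158 − 32 = 126. Would deviate. ✗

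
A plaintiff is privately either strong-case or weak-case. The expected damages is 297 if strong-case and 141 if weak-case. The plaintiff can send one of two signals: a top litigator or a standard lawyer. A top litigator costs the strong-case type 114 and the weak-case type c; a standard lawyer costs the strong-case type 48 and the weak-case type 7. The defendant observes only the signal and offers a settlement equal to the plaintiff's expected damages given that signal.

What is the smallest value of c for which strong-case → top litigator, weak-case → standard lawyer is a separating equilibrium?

163

Under separation: top litigator → strong-case (pays 297); standard lawyer → weak-case (pays 141).
Strong-case: 297 − 114 = 183 ≥ 141 − 48 = 93. Holds regardless of c. ✓
Weak-case: 141 − 7 ≥ 297 − c, so c ≥ 297 − 134 = 163.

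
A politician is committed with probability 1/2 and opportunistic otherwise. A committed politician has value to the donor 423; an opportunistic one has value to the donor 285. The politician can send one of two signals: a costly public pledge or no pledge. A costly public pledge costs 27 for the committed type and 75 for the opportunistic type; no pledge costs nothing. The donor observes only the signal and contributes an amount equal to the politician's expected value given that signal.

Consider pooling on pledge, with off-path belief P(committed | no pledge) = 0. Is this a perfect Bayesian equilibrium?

At the pooled signal (pledge) the donor holds the prior 1/2 and pays 1/2·423 + 1/2·285 = 354. Off-path (no pledge) belief 0 gives 0·423 + 1·285 = 285.
Committed: pledge gives 354 − 27 = 327; no pledge gives 285 − 0 = 285. Stays. ✓
Opportunistic: pledge gives 354 − 75 = 279; no pledge gives 285 − 0 = 285. Deviates. ✗

No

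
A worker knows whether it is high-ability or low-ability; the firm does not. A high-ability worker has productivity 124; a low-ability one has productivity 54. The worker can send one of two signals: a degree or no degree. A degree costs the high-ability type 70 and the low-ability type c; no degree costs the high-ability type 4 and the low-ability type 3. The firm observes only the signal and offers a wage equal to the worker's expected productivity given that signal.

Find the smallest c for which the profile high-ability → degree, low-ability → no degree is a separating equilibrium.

Under separation: degree → high-ability (pays 124); no degree → low-ability (pays 54).
High-ability: 124 − 70 = 54 ≥ 54 − 4 = 50. Holds regardless of c. ✓
Low-ability: 54 − 3 ≥ 124 − c, so c ≥ 124 − 51 = 73.

73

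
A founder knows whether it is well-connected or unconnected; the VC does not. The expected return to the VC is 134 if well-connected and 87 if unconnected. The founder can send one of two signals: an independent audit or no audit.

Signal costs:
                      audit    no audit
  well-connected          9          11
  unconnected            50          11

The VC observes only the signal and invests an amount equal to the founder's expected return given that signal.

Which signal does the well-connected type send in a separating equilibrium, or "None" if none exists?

None

Try well-connected → audit, unconnected → no audit:
  If types separate, audit earns payment 134 and no audit earns 87.
  Well-connected: audit gives 134 − 9 = 125; no audit gives 87 − 11 = 76. No deviation. ✓
  Unconnected: no audit gives 87 − 11 = 76; audit gives 134 − 50 = 84. Would deviate. ✗
Try well-connected → no audit, unconnected → audit:
  If types separate, no audit earns payment 134 and audit earns 87.
  Well-connected: no audit gives 134 − 11 = 123; audit gives 87 − 9 = 78. No deviation. ✓
  Unconnected: audit gives 87 − 50 = 37; no audit gives 134 − 11 = 123. Would deviate. ✗
Neither assignment is incentive-compatible.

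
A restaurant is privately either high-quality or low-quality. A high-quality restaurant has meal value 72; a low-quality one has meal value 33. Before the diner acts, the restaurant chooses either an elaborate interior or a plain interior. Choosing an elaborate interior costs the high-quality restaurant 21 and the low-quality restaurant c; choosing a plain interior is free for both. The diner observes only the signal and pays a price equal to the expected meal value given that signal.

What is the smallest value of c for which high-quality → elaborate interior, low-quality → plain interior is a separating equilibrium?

Under separation: elaborate interior → high-quality (pays 72); plain interior → low-quality (pays 33).
High-quality: 72 − 21 = 51 ≥ 33 − 0 = 33. Holds regardless of c. ✓
Low-quality: 33 − 0 ≥ 72 − c, so c ≥ 72 − 33 = 39.

39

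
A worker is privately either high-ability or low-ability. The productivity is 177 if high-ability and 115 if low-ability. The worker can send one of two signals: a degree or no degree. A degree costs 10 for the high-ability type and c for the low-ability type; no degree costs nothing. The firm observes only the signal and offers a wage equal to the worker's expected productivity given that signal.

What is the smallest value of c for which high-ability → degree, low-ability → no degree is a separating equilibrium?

62

Under separation: degree → high-ability (pays 177); no degree → low-ability (pays 115).
High-ability: 177 − 10 = 167 ≥ 115 − 0 = 115. Holds regardless of c. ✓
Low-ability: 115 − 0 ≥ 177 − c, so c ≥ 177 − 115 = 62.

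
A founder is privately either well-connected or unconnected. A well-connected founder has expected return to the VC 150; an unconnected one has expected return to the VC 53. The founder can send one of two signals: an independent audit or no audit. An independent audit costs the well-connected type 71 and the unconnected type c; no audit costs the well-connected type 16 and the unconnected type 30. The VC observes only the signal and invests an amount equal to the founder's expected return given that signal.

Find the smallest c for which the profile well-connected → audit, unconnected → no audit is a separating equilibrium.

Under separation: audit → well-connected (pays 150); no audit → unconnected (pays 53).
Well-connected: 150 − 71 = 79 ≥ 53 − 16 = 37. Holds regardless of c. ✓
Unconnected: 53 − 30 ≥ 150 − c, so c ≥ 150 − 23 = 127.

127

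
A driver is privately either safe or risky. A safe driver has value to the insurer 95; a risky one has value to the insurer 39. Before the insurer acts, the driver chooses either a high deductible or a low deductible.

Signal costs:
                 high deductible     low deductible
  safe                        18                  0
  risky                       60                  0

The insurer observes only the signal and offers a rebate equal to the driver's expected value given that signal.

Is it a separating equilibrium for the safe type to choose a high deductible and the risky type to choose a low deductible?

Yes

If types separate, high deductible earns payment 95 and low deductible earns 39.
Safe: high deductible gives 95 − 18 = 77; low deductible gives 39 − 0 = 39. No deviation. ✓
Risky: low deductible gives 39 − 0 = 39; high deductible gives 95 − 60 = 35. No deviation. ✓
Both incentive constraints hold.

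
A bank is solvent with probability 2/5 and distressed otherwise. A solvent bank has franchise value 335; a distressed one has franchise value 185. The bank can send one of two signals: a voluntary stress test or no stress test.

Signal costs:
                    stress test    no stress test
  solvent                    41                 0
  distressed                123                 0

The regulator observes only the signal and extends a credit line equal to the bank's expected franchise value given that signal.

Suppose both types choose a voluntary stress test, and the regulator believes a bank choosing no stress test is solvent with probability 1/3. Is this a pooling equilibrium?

On the equilibrium path (stress test) the regulator holds the prior 2/5 and pays 2/5·335 + 3/5·185 = 245. Off-path (no stress test) belief 1/3 gives 1/3·335 + 2/3·185 = 235.
Solvent: stress test gives 245 − 41 = 204; no stress test gives 235 − 0 = 235. Deviates. ✗
Distressed: stress test gives 245 − 123 = 122; no stress test gives 235 − 0 = 235. Deviates. ✗

No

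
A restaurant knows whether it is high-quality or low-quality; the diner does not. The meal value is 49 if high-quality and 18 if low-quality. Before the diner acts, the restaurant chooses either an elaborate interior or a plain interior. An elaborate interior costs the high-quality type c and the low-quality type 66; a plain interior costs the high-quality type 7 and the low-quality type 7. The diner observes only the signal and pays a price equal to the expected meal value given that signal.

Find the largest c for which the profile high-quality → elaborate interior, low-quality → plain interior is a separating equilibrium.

38

Under separation: elaborate interior → high-quality (pays 49); plain interior → low-quality (pays 18).
Low-quality: 18 − 7 = 11 ≥ 49 − 66 = -17. Holds regardless of c. ✓
High-quality: 49 − c ≥ 18 − 7, so c ≤ 49 − 11 = 38.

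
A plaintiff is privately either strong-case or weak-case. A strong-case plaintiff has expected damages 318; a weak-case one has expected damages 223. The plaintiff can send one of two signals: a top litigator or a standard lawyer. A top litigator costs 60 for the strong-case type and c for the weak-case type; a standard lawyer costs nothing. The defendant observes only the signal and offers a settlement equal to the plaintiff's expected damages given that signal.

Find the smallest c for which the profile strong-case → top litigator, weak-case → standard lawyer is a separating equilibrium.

Under separation: top litigator → strong-case (pays 318); standard lawyer → weak-case (pays 223).
Strong-case: 318 − 60 = 258 ≥ 223 − 0 = 223. Holds regardless of c. ✓
Weak-case: 223 − 0 ≥ 318 − c, so c ≥ 318 − 223 = 95.

95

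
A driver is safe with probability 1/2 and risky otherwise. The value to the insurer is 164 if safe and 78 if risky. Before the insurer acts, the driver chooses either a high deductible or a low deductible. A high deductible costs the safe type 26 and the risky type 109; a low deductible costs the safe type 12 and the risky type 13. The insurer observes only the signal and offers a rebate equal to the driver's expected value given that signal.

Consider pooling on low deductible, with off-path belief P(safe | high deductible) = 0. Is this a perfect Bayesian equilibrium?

Yes

On the equilibrium path (low deductible) the insurer holds the prior 1/2 and pays 1/2·164 + 1/2·78 = 121. Off-path (high deductible) belief 0 gives 0·164 + 1·78 = 78.
Safe: low deductible gives 121 − 12 = 109; high deductible gives 78 − 26 = 52. Stays. ✓
Risky: low deductible gives 121 − 13 = 108; high deductible gives 78 − 109 = -31. Stays. ✓
Beliefs are Bayes-consistent on-path and both types best-respond.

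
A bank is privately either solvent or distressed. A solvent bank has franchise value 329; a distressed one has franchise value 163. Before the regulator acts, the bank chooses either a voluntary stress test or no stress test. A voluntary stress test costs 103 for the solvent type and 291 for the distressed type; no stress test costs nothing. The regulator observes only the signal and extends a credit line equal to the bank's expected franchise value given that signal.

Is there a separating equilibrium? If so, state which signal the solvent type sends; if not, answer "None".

Try solvent → stress test, distressed → no stress test:
  If types separate, stress test earns payment 329 and no stress test earns 163.
  Solvent: stress test gives 329 − 103 = 226; no stress test gives 163 − 0 = 163. No deviation. ✓
  Distressed: no stress test gives 163 − 0 = 163; stress test gives 329 − 291 = 38. No deviation. ✓
Both hold — the solvent type sends stress test.

stress test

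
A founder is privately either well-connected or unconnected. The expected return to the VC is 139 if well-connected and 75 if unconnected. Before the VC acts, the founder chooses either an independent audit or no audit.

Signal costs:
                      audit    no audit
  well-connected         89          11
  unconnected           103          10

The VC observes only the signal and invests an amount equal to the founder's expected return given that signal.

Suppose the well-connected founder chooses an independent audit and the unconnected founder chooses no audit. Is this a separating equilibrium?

No

If types separate, audit earns payment 139 and no audit earns 75.
Well-connected: audit gives 139 − 89 = 50; no audit gives 75 − 11 = 64. Would deviate. ✗
Unconnected: no audit gives 75 − 10 = 65; audit gives 139 − 103 = 36. No deviation. ✓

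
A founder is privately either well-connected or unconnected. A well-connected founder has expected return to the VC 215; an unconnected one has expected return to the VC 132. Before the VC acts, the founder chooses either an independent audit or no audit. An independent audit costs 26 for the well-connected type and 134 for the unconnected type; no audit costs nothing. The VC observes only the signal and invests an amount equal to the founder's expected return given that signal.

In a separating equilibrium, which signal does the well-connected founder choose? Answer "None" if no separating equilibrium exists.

Try well-connected → audit, unconnected → no audit:
  If types separate, audit earns payment 215 and no audit earns 132.
  Well-connected: audit gives 215 − 26 = 189; no audit gives 132 − 0 = 132. No deviation. ✓
  Unconnected: no audit gives 132 − 0 = 132; audit gives 215 − 134 = 81. No deviation. ✓
Both hold — the well-connected type sends audit.

audit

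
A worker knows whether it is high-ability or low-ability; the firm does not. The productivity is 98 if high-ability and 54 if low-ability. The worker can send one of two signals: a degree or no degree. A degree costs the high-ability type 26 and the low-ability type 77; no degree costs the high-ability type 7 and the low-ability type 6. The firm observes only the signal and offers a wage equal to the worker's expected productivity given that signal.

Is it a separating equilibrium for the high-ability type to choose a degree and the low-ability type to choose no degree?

Yes

Under separation the firm infers type exactly: degree → high-ability (pays 98), no degree → low-ability (pays 54).
High-ability: degree gives 98 − 26 = 72; no degree gives 54 − 7 = 47. No deviation. ✓
Low-ability: no degree gives 54 − 6 = 48; degree gives 98 − 77 = 21. No deviation. ✓
Both incentive constraints hold.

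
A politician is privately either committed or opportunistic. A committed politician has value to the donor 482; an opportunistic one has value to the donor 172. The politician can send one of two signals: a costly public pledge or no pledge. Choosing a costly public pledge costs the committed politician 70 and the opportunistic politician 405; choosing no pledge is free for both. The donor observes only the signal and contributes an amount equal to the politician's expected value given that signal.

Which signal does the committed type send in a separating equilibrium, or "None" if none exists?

Try committed → pledge, opportunistic → no pledge:
  If types separate, pledge earns payment 482 and no pledge earns 172.
  Committed: pledge gives 482 − 70 = 412; no pledge gives 172 − 0 = 172. No deviation. ✓
  Opportunistic: no pledge gives 172 − 0 = 172; pledge gives 482 − 405 = 77. No deviation. ✓
Both hold — the committed type sends pledge.

pledge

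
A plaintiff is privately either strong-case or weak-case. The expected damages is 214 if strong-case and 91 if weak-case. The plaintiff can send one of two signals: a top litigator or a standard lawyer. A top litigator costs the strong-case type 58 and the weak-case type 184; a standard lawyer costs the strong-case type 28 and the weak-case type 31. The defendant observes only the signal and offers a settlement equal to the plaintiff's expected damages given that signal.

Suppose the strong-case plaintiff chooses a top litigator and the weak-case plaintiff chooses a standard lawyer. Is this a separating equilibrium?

Under separation the defendant infers type exactly: top litigator → strong-case (pays 214), standard lawyer → weak-case (pays 91).
Strong-case: top litigator gives 214 − 58 = 156; standard lawyer gives 91 − 28 = 63. No deviation. ✓
Weak-case: standard lawyer gives 91 − 31 = 60; top litigator gives 214 − 184 = 30. No deviation. ✓
Both incentive constraints hold.

Yes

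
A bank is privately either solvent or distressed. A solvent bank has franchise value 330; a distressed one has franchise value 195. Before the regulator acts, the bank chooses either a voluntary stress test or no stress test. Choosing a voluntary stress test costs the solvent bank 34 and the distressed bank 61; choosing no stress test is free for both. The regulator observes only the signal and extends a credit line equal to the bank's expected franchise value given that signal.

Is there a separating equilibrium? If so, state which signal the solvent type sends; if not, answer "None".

Try solvent → stress test, distressed → no stress test:
  If types separate, stress test earns payment 330 and no stress test earns 195.
  Solvent: stress test gives 330 − 34 = 296; no stress test gives 195 − 0 = 195. No deviation. ✓
  Distressed: no stress test gives 195 − 0 = 195; stress test gives 330 − 61 = 269. Would deviate. ✗
Try solvent → no stress test, distressed → stress test:
  If types separate, no stress test earns payment 330 and stress test earns 195.
  Solvent: no stress test gives 330 − 0 = 330; stress test gives 195 − 34 = 161. No deviation. ✓
  Distressed: stress test gives 195 − 61 = 134; no stress test gives 330 − 0 = 330. Would deviate. ✗
Neither assignment is incentive-compatible.

None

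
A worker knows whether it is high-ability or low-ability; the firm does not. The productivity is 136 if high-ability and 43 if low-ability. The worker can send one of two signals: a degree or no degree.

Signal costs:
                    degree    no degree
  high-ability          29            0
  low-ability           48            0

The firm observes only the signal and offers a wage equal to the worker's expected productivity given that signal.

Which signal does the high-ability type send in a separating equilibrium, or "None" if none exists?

Try high-ability → degree, low-ability → no degree:
  If types separate, degree earns payment 136 and no degree earns 43.
  High-ability: degree gives 136 − 29 = 107; no degree gives 43 − 0 = 43. No deviation. ✓
  Low-ability: no degree gives 43 − 0 = 43; degree gives 136 − 48 = 88. Would deviate. ✗
Try high-ability → no degree, low-ability → degree:
  If types separate, no degree earns payment 136 and degree earns 43.
  High-ability: no degree gives 136 − 0 = 136; degree gives 43 − 29 = 14. No deviation. ✓
  Low-ability: degree gives 43 − 48 = -5; no degree gives 136 − 0 = 136. Would deviate. ✗
Neither assignment is incentive-compatible.

None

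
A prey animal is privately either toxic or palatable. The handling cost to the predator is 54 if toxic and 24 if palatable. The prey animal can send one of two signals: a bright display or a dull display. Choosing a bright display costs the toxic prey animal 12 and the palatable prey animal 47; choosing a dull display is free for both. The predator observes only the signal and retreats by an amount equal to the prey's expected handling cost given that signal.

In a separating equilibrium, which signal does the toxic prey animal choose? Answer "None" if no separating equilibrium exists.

Try toxic → bright display, palatable → dull display:
  Under separation the predator infers type exactly: bright display → toxic (pays 54), dull display → palatable (pays 24).
  Toxic: bright display gives 54 − 12 = 42; dull display gives 24 − 0 = 24. No deviation. ✓
  Palatable: dull display gives 24 − 0 = 24; bright display gives 54 − 47 = 7. No deviation. ✓
Both hold — the toxic type sends bright display.

bright display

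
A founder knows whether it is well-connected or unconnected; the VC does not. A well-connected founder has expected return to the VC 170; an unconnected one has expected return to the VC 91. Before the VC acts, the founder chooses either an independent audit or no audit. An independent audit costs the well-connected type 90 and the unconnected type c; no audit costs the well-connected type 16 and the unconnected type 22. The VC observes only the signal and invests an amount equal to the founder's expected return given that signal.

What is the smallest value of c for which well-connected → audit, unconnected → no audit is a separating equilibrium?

101

Under separation: audit → well-connected (pays 170); no audit → unconnected (pays 91).
Well-connected: 170 − 90 = 80 ≥ 91 − 16 = 75. Holds regardless of c. ✓
Unconnected: 91 − 22 ≥ 170 − c, so c ≥ 170 − 69 = 101.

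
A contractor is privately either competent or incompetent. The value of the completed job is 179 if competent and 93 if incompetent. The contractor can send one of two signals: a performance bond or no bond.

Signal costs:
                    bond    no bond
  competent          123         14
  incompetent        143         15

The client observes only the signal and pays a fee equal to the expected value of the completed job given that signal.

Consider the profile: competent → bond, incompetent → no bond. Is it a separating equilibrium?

If types separate, bond earns payment 179 and no bond earns 93.
Competent: bond gives 179 − 123 = 56; no bond gives 93 − 14 = 79. Would deviate. ✗
Incompetent: no bond gives 93 − 15 = 78; bond gives 179 − 143 = 36. No deviation. ✓

No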